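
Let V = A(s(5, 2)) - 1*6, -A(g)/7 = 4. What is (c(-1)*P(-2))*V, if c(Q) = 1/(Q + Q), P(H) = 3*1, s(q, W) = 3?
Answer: 51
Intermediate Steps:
P(H) = 3
c(Q) = 1/(2*Q)
A(g) = -28 (A(g) = -7*4 = -28)
V = -34 (V = -28 - 1*6 = -28 - 6 = -34)
(c(-1)*P(-2))*V = (((1/2)/(-1))*3)*(-34) = (((1/2)*(-1))*3)*(-34) = -1/2*3*(-34) = -3/2*(-34) = 51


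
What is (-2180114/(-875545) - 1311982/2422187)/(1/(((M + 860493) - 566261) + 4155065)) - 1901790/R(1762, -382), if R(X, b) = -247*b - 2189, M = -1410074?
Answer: 21043543506023379169362/3553771327626745 ≈ 5.9215e+6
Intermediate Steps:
R(X, b) = -2189 - 247*b
(-2180114/(-875545) - 1311982/2422187)/(1/(((M + 860493) - 566261) + 4155065)) - 1901790/R(1762, -382) = (-2180114/(-875545) - 1311982/2422187)/(1/(((-1410074 + 860493) - 566261) + 4155065)) - 1901790/(-2189 - 247*(-382)) = (-2180114*(-1/875545) - 1311982*1/2422187)/(1/((-549581 - 566261) + 4155065)) - 1901790/(-2189 + 94354) = (2180114/875545 - 1311982/2422187)/(1/(-1115842 + 4155065)) - 1901790/92165 = 4131944509128/(2120733716915*(1/3039223)) - 1901790*1/92165 = 4131944509128/(2120733716915*(1/3039223)) - 380358/18433 = (4131944509128/2120733716915)*3039223 - 380358/18433 = 1141627344260502504/192793974265 - 380358/18433 = 21043543506023379169362/3553771327626745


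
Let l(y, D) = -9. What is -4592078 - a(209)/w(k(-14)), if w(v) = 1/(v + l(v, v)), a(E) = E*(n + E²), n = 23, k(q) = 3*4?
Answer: -31994486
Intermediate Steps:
k(q) = 12
a(E) = E*(23 + E²)
w(v) = 1/(-9 + v) (w(v) = 1/(v - 9) = 1/(-9 + v))
-4592078 - a(209)/w(k(-14)) = -4592078 - 209*(23 + 209²)/(1/(-9 + 12)) = -4592078 - 209*(23 + 43681)/(1/3) = -4592078 - 209*43704/⅓ = -4592078 - 9134136*3 = -4592078 - 1*27402408 = -4592078 - 27402408 = -31994486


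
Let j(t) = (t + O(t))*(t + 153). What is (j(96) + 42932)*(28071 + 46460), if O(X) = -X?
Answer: 3199764892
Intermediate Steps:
j(t) = 0 (j(t) = (t - t)*(t + 153) = 0*(153 + t) = 0)
(j(96) + 42932)*(28071 + 46460) = (0 + 42932)*(28071 + 46460) = 42932*74531 = 3199764892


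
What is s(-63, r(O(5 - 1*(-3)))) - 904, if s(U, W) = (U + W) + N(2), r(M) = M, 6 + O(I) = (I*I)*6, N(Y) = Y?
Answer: -587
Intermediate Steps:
O(I) = -6 + 6*I² (O(I) = -6 + (I*I)*6 = -6 + I²*6 = -6 + 6*I²)
s(U, W) = 2 + U + W (s(U, W) = (U + W) + 2 = 2 + U + W)
s(-63, r(O(5 - 1*(-3)))) - 904 = (2 - 63 + (-6 + 6*(5 - 1*(-3))²)) - 904 = (2 - 63 + (-6 + 6*(5 + 3)²)) - 904 = (2 - 63 + (-6 + 6*8²)) - 904 = (2 - 63 + (-6 + 6*64)) - 904 = (2 - 63 + (-6 + 384)) - 904 = (2 - 63 + 378) - 904 = 317 - 904 = -587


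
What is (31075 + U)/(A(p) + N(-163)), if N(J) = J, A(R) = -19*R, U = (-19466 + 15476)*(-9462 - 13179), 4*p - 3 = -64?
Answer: 361474660/507 ≈ 7.1297e+5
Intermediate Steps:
p = -61/4 (p = 3/4 + (1/4)*(-64) = 3/4 - 16 = -61/4 ≈ -15.250)
U = 90337590 (U = -3990*(-22641) = 90337590)
(31075 + U)/(A(p) + N(-163)) = (31075 + 90337590)/(-19*(-61/4) - 163) = 90368665/(1159/4 - 163) = 90368665/(507/4) = 90368665*(4/507) = 361474660/507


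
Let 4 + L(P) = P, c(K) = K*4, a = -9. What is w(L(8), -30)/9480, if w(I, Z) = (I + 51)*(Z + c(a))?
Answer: -121/316 ≈ -0.38291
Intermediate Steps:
c(K) = 4*K
L(P) = -4 + P
w(I, Z) = (-36 + Z)*(51 + I) (w(I, Z) = (I + 51)*(Z + 4*(-9)) = (51 + I)*(Z - 36) = (51 + I)*(-36 + Z) = (-36 + Z)*(51 + I))
w(L(8), -30)/9480 = (-1836 - 36*(-4 + 8) + 51*(-30) + (-4 + 8)*(-30))/9480 = (-1836 - 36*4 - 1530 + 4*(-30))*(1/9480) = (-1836 - 144 - 1530 - 120)*(1/9480) = -3630*1/9480 = -121/316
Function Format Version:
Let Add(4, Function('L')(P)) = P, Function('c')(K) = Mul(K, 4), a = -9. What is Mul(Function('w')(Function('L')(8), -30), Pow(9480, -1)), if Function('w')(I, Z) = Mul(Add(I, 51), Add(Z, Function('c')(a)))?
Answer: Rational(-121, 316) ≈ -0.38291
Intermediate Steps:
Function('c')(K) = Mul(4, K)
Function('L')(P) = Add(-4, P)
Function('w')(I, Z) = Mul(Add(-36, Z), Add(51, I)) (Function('w')(I, Z) = Mul(Add(I, 51), Add(Z, Mul(4, -9))) = Mul(Add(51, I), Add(Z, -36)) = Mul(Add(51, I), Add(-36, Z)) = Mul(Add(-36, Z), Add(51, I)))
Mul(Function('w')(Function('L')(8), -30), Pow(9480, -1)) = Mul(Add(-1836, Mul(-36, Add(-4, 8)), Mul(51, -30), Mul(Add(-4, 8), -30)), Pow(9480, -1)) = Mul(Add(-1836, Mul(-36, 4), -1530, Mul(4, -30)), Rational(1, 9480)) = Mul(Add(-1836, -144, -1530, -120), Rational(1, 9480)) = Mul(-3630, Rational(1, 9480)) = Rational(-121, 316)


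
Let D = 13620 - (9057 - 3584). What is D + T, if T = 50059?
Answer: 58206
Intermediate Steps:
D = 8147 (D = 13620 - 1*5473 = 13620 - 5473 = 8147)
D + T = 8147 + 50059 = 58206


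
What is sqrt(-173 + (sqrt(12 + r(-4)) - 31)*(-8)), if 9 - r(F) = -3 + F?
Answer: sqrt(75 - 16*sqrt(7)) ≈ 5.7156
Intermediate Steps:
r(F) = 12 - F (r(F) = 9 - (-3 + F) = 9 + (3 - F) = 12 - F)
sqrt(-173 + (sqrt(12 + r(-4)) - 31)*(-8)) = sqrt(-173 + (sqrt(12 + (12 - 1*(-4))) - 31)*(-8)) = sqrt(-173 + (sqrt(12 + (12 + 4)) - 31)*(-8)) = sqrt(-173 + (sqrt(12 + 16) - 31)*(-8)) = sqrt(-173 + (sqrt(28) - 31)*(-8)) = sqrt(-173 + (2*sqrt(7) - 31)*(-8)) = sqrt(-173 + (-31 + 2*sqrt(7))*(-8)) = sqrt(-173 + (248 - 16*sqrt(7))) = sqrt(75 - 16*sqrt(7))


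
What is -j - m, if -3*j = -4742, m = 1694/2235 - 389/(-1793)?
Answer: -6338199227/4007355 ≈ -1581.6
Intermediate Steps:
m = 3906757/4007355 (m = 1694*(1/2235) - 389*(-1/1793) = 1694/2235 + 389/1793 = 3906757/4007355 ≈ 0.97490)
j = 4742/3 (j = -1/3*(-4742) = 4742/3 ≈ 1580.7)
-j - m = -1*4742/3 - 1*3906757/4007355 = -4742/3 - 3906757/4007355 = -6338199227/4007355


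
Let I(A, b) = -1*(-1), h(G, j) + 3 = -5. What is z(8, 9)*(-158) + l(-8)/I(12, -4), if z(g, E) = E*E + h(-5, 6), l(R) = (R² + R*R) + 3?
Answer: -11403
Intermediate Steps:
h(G, j) = -8 (h(G, j) = -3 - 5 = -8)
l(R) = 3 + 2*R² (l(R) = (R² + R²) + 3 = 2*R² + 3 = 3 + 2*R²)
I(A, b) = 1
z(g, E) = -8 + E² (z(g, E) = E*E - 8 = E² - 8 = -8 + E²)
z(8, 9)*(-158) + l(-8)/I(12, -4) = (-8 + 9²)*(-158) + (3 + 2*(-8)²)/1 = (-8 + 81)*(-158) + (3 + 2*64)*1 = 73*(-158) + (3 + 128)*1 = -11534 + 131*1 = -11534 + 131 = -11403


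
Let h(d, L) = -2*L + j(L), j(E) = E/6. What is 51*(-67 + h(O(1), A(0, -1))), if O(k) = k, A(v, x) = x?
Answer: -6647/2 ≈ -3323.5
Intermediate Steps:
j(E) = E/6 (j(E) = E*(1/6) = E/6)
h(d, L) = -11*L/6 (h(d, L) = -2*L + L/6 = -11*L/6)
51*(-67 + h(O(1), A(0, -1))) = 51*(-67 - 11/6*(-1)) = 51*(-67 + 11/6) = 51*(-391/6) = -6647/2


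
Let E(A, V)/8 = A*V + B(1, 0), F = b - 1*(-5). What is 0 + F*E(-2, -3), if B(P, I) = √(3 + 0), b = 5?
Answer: 480 + 80*√3 ≈ 618.56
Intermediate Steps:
B(P, I) = √3
F = 10 (F = 5 - 1*(-5) = 5 + 5 = 10)
E(A, V) = 8*√3 + 8*A*V (E(A, V) = 8*(A*V + √3) = 8*(√3 + A*V) = 8*√3 + 8*A*V)
0 + F*E(-2, -3) = 0 + 10*(8*√3 + 8*(-2)*(-3)) = 0 + 10*(8*√3 + 48) = 0 + 10*(48 + 8*√3) = 0 + (480 + 80*√3) = 480 + 80*√3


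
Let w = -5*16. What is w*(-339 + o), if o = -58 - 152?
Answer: 43920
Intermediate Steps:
o = -210
w = -80
w*(-339 + o) = -80*(-339 - 210) = -80*(-549) = 43920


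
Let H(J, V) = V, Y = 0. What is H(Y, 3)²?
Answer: 9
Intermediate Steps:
H(Y, 3)² = 3² = 9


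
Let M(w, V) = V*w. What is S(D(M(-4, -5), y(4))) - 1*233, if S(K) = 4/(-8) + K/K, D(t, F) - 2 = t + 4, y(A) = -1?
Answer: -465/2 ≈ -232.50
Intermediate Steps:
D(t, F) = 6 + t (D(t, F) = 2 + (t + 4) = 2 + (4 + t) = 6 + t)
S(K) = 1/2 (S(K) = 4*(-1/8) + 1 = -1/2 + 1 = 1/2)
S(D(M(-4, -5), y(4))) - 1*233 = 1/2 - 1*233 = 1/2 - 233 = -465/2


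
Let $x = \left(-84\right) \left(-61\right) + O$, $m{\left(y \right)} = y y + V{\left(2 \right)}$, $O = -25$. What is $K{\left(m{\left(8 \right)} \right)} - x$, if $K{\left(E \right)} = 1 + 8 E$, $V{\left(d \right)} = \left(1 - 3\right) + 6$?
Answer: $-4554$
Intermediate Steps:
$V{\left(d \right)} = 4$ ($V{\left(d \right)} = -2 + 6 = 4$)
$m{\left(y \right)} = 4 + y^{2}$ ($m{\left(y \right)} = y y + 4 = y^{2} + 4 = 4 + y^{2}$)
$x = 5099$ ($x = \left(-84\right) \left(-61\right) - 25 = 5124 - 25 = 5099$)
$K{\left(m{\left(8 \right)} \right)} - x = \left(1 + 8 \left(4 + 8^{2}\right)\right) - 5099 = \left(1 + 8 \left(4 + 64\right)\right) - 5099 = \left(1 + 8 \cdot 68\right) - 5099 = \left(1 + 544\right) - 5099 = 545 - 5099 = -4554$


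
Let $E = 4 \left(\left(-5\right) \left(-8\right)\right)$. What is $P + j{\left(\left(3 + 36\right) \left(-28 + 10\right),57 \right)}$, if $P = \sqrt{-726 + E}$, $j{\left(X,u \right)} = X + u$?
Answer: $-645 + i \sqrt{566} \approx -645.0 + 23.791 i$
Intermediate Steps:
$E = 160$ ($E = 4 \cdot 40 = 160$)
$P = i \sqrt{566}$ ($P = \sqrt{-726 + 160} = \sqrt{-566} = i \sqrt{566} \approx 23.791 i$)
$P + j{\left(\left(3 + 36\right) \left(-28 + 10\right),57 \right)} = i \sqrt{566} + \left(\left(3 + 36\right) \left(-28 + 10\right) + 57\right) = i \sqrt{566} + \left(39 \left(-18\right) + 57\right) = i \sqrt{566} + \left(-702 + 57\right) = i \sqrt{566} - 645 = -645 + i \sqrt{566}$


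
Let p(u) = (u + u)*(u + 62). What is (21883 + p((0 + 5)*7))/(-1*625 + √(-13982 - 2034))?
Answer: -17920625/406641 - 114692*I*√1001/406641 ≈ -44.07 - 8.9236*I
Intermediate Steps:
p(u) = 2*u*(62 + u) (p(u) = (2*u)*(62 + u) = 2*u*(62 + u))
(21883 + p((0 + 5)*7))/(-1*625 + √(-13982 - 2034)) = (21883 + 2*((0 + 5)*7)*(62 + (0 + 5)*7))/(-1*625 + √(-13982 - 2034)) = (21883 + 2*(5*7)*(62 + 5*7))/(-625 + √(-16016)) = (21883 + 2*35*(62 + 35))/(-625 + 4*I*√1001) = (21883 + 2*35*97)/(-625 + 4*I*√1001) = (21883 + 6790)/(-625 + 4*I*√1001) = 28673/(-625 + 4*I*√1001)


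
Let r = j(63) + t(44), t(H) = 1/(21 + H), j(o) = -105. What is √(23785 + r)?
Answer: √100048065/65 ≈ 153.88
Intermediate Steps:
r = -6824/65 (r = -105 + 1/(21 + 44) = -105 + 1/65 = -6824/65 ≈ -104.98)
√(23785 + r) = √(23785 - 6824/65) = √(1539201/65) = √100048065/65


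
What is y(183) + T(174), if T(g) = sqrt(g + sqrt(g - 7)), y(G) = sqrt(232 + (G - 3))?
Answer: sqrt(174 + sqrt(167)) + 2*sqrt(103) ≈ 33.970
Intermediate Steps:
y(G) = sqrt(229 + G) (y(G) = sqrt(232 + (-3 + G)) = sqrt(229 + G))
T(g) = sqrt(g + sqrt(-7 + g))
y(183) + T(174) = sqrt(229 + 183) + sqrt(174 + sqrt(-7 + 174)) = sqrt(412) + sqrt(174 + sqrt(167)) = 2*sqrt(103) + sqrt(174 + sqrt(167)) = sqrt(174 + sqrt(167)) + 2*sqrt(103)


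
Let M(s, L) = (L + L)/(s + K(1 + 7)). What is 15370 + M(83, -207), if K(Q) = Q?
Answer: 1398256/91 ≈ 15365.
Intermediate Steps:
M(s, L) = 2*L/(8 + s) (M(s, L) = (L + L)/(s + (1 + 7)) = (2*L)/(s + 8) = (2*L)/(8 + s) = 2*L/(8 + s))
15370 + M(83, -207) = 15370 + 2*(-207)/(8 + 83) = 15370 + 2*(-207)/91 = 15370 + 2*(-207)*(1/91) = 15370 - 414/91 = 1398256/91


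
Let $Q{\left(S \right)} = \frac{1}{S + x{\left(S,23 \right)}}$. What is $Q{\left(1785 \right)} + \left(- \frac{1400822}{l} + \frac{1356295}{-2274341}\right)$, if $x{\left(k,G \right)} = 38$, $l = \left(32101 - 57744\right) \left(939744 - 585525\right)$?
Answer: $- \frac{22432073352425823202}{37660227068055407331} \approx -0.59564$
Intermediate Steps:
$l = -9083237817$ ($l = \left(-25643\right) 354219 = -9083237817$)
$Q{\left(S \right)} = \frac{1}{38 + S}$ ($Q{\left(S \right)} = \frac{1}{S + 38} = \frac{1}{38 + S}$)
$Q{\left(1785 \right)} + \left(- \frac{1400822}{l} + \frac{1356295}{-2274341}\right) = \frac{1}{38 + 1785} + \left(- \frac{1400822}{-9083237817} + \frac{1356295}{-2274341}\right) = \frac{1}{1823} + \left(\left(-1400822\right) \left(- \frac{1}{9083237817}\right) + 1356295 \left(- \frac{1}{2274341}\right)\right) = \frac{1}{1823} + \left(\frac{1400822}{9083237817} - \frac{1356295}{2274341}\right) = \frac{1}{1823} - \frac{12316364088099713}{20658380179953597} = - \frac{22432073352425823202}{37660227068055407331}$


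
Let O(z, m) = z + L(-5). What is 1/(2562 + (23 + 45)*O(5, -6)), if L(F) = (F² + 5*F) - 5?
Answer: 1/2562 ≈ 0.00039032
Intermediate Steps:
L(F) = -5 + F² + 5*F
O(z, m) = -5 + z (O(z, m) = z + (-5 + (-5)² + 5*(-5)) = z + (-5 + 25 - 25) = z - 5 = -5 + z)
1/(2562 + (23 + 45)*O(5, -6)) = 1/(2562 + (23 + 45)*(-5 + 5)) = 1/(2562 + 68*0) = 1/(2562 + 0) = 1/2562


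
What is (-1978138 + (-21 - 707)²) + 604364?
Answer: -843790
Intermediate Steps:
(-1978138 + (-21 - 707)²) + 604364 = (-1978138 + (-728)²) + 604364 = (-1978138 + 529984) + 604364 = -1448154 + 604364 = -843790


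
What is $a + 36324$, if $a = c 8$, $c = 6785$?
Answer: $90604$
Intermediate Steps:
$a = 54280$ ($a = 6785 \cdot 8 = 54280$)
$a + 36324 = 54280 + 36324 = 90604$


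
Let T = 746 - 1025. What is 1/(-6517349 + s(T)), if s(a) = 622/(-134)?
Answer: -67/436662694 ≈ -1.5344e-7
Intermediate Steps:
T = -279
s(a) = -311/67 (s(a) = 622*(-1/134) = -311/67)
1/(-6517349 + s(T)) = 1/(-6517349 - 311/67) = 1/(-436662694/67) = -67/436662694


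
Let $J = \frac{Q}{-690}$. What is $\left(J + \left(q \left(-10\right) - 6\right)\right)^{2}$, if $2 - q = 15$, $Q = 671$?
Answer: $\frac{7206142321}{476100} \approx 15136.0$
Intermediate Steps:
$q = -13$ ($q = 2 - 15 = -13$)
$J = - \frac{671}{690}$ ($J = \frac{671}{-690} = 671 \left(- \frac{1}{690}\right) = - \frac{671}{690} \approx -0.97246$)
$\left(J + \left(q \left(-10\right) - 6\right)\right)^{2} = \left(- \frac{671}{690} - -124\right)^{2} = \left(- \frac{671}{690} + \left(130 - 6\right)\right)^{2} = \left(- \frac{671}{690} + 124\right)^{2} = \left(\frac{84889}{690}\right)^{2} = \frac{7206142321}{476100}$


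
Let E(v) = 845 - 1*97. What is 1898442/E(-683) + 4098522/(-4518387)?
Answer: 1429138326433/563292246 ≈ 2537.1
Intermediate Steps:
E(v) = 748 (E(v) = 845 - 97 = 748)
1898442/E(-683) + 4098522/(-4518387) = 1898442/748 + 4098522/(-4518387) = 1898442*(1/748) + 4098522*(-1/4518387) = 949221/374 - 1366174/1506129 = 1429138326433/563292246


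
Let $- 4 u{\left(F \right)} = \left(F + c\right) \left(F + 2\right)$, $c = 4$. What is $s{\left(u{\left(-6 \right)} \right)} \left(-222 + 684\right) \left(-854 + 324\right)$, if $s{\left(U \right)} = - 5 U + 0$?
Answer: $-2448600$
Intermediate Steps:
$u{\left(F \right)} = - \frac{\left(2 + F\right) \left(4 + F\right)}{4}$ ($u{\left(F \right)} = - \frac{\left(F + 4\right) \left(F + 2\right)}{4} = - \frac{\left(4 + F\right) \left(2 + F\right)}{4} = - \frac{\left(2 + F\right) \left(4 + F\right)}{4}$)
$s{\left(U \right)} = - 5 U$
$s{\left(u{\left(-6 \right)} \right)} \left(-222 + 684\right) \left(-854 + 324\right) = - 5 \left(-2 - -9 - \frac{\left(-6\right)^{2}}{4}\right) \left(-222 + 684\right) \left(-854 + 324\right) = - 5 \left(-2 + 9 - 9\right) 462 \left(-530\right) = - 5 \left(-2 + 9 - 9\right) \left(-244860\right) = \left(-5\right) \left(-2\right) \left(-244860\right) = 10 \left(-244860\right) = -2448600$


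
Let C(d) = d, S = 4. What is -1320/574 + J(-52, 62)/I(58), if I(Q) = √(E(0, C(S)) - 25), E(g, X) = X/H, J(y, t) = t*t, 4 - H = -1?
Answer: -660/287 - 3844*I*√5/11 ≈ -2.2997 - 781.4*I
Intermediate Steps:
H = 5 (H = 4 - 1*(-1) = 4 + 1 = 5)
J(y, t) = t²
E(g, X) = X/5
I(Q) = 11*I*√5/5 (I(Q) = √((⅕)*4 - 25) = √(⅘ - 25) = √(-121/5) = 11*I*√5/5)
-1320/574 + J(-52, 62)/I(58) = -1320/574 + 62²/((11*I*√5/5)) = -1320*1/574 + 3844*(-I*√5/11) = -660/287 - 3844*I*√5/11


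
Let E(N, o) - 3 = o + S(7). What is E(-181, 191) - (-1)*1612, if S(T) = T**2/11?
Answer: 19915/11 ≈ 1810.5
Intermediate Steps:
S(T) = T**2/11 (S(T) = T**2*(1/11) = T**2/11)
E(N, o) = 82/11 + o (E(N, o) = 3 + (o + (1/11)*7**2) = 3 + (o + (1/11)*49) = 3 + (o + 49/11) = 3 + (49/11 + o) = 82/11 + o)
E(-181, 191) - (-1)*1612 = (82/11 + 191) - (-1)*1612 = 2183/11 - 1*(-1612) = 2183/11 + 1612 = 19915/11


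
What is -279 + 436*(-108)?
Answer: -47367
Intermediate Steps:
-279 + 436*(-108) = -279 - 47088 = -47367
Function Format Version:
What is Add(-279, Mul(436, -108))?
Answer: -47367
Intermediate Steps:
Add(-279, Mul(436, -108)) = Add(-279, -47088) = -47367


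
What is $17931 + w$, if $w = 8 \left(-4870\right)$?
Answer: $-21029$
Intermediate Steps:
$w = -38960$
$17931 + w = 17931 - 38960 = -21029$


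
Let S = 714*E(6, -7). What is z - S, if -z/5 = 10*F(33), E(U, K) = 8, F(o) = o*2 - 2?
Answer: -8912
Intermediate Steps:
F(o) = -2 + 2*o (F(o) = 2*o - 2 = -2 + 2*o)
S = 5712 (S = 714*8 = 5712)
z = -3200 (z = -50*(-2 + 2*33) = -50*(-2 + 66) = -50*64 = -5*640 = -3200)
z - S = -3200 - 1*5712 = -3200 - 5712 = -8912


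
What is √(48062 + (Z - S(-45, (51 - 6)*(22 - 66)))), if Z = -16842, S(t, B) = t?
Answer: 13*√185 ≈ 176.82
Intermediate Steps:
√(48062 + (Z - S(-45, (51 - 6)*(22 - 66)))) = √(48062 + (-16842 - 1*(-45))) = √(48062 + (-16842 + 45)) = √(48062 - 16797) = √31265 = 13*√185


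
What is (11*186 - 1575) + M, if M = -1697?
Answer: -1226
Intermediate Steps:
(11*186 - 1575) + M = (11*186 - 1575) - 1697 = (2046 - 1575) - 1697 = 471 - 1697 = -1226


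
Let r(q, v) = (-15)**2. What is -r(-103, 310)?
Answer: -225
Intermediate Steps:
r(q, v) = 225
-r(-103, 310) = -1*225 = -225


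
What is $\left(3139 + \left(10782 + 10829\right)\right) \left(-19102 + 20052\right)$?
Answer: $23512500$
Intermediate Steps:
$\left(3139 + \left(10782 + 10829\right)\right) \left(-19102 + 20052\right) = \left(3139 + 21611\right) 950 = 24750 \cdot 950 = 23512500$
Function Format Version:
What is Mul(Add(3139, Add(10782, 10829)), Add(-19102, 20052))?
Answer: 23512500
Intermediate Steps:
Mul(Add(3139, Add(10782, 10829)), Add(-19102, 20052)) = Mul(Add(3139, 21611), 950) = Mul(24750, 950) = 23512500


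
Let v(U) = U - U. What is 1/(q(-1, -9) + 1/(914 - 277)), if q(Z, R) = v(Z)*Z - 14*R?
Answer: 637/80263 ≈ 0.0079364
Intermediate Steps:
v(U) = 0
q(Z, R) = -14*R (q(Z, R) = 0*Z - 14*R = 0 - 14*R = -14*R)
1/(q(-1, -9) + 1/(914 - 277)) = 1/(-14*(-9) + 1/(914 - 277)) = 1/(126 + 1/637) = 1/(80263/637) = 637/80263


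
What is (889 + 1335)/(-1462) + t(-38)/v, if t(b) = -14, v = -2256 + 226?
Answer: -160509/105995 ≈ -1.5143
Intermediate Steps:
v = -2030
(889 + 1335)/(-1462) + t(-38)/v = (889 + 1335)/(-1462) - 14/(-2030) = 2224*(-1/1462) - 14*(-1/2030) = -1112/731 + 1/145 = -160509/105995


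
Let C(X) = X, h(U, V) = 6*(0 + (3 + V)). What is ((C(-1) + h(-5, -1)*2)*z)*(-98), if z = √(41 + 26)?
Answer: -2254*√67 ≈ -18450.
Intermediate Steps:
h(U, V) = 18 + 6*V (h(U, V) = 6*(3 + V) = 18 + 6*V)
z = √67 ≈ 8.1853
((C(-1) + h(-5, -1)*2)*z)*(-98) = ((-1 + (18 + 6*(-1))*2)*√67)*(-98) = ((-1 + (18 - 6)*2)*√67)*(-98) = ((-1 + 12*2)*√67)*(-98) = ((-1 + 24)*√67)*(-98) = (23*√67)*(-98) = -2254*√67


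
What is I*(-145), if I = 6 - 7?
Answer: 145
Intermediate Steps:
I = -1
I*(-145) = -1*(-145) = 145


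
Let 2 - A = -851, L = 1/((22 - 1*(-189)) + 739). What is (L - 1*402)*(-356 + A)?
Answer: -189803803/950 ≈ -1.9979e+5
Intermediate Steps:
L = 1/950 (L = 1/((22 + 189) + 739) = 1/(211 + 739) = 1/950 ≈ 0.0010526)
A = 853 (A = 2 - 1*(-851) = 2 + 851 = 853)
(L - 1*402)*(-356 + A) = (1/950 - 1*402)*(-356 + 853) = (1/950 - 402)*497 = -381899/950*497 = -189803803/950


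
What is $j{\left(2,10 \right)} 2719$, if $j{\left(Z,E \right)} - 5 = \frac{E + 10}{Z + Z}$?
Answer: $27190$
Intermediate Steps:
$j{\left(Z,E \right)} = 5 + \frac{10 + E}{2 Z}$ ($j{\left(Z,E \right)} = 5 + \frac{E + 10}{Z + Z} = 5 + \frac{10 + E}{2 Z}$)
$j{\left(2,10 \right)} 2719 = \frac{10 + 10 + 10 \cdot 2}{2 \cdot 2} \cdot 2719 = \frac{1}{2} \cdot \frac{1}{2} \left(10 + 10 + 20\right) 2719 = \frac{1}{2} \cdot \frac{1}{2} \cdot 40 \cdot 2719 = 10 \cdot 2719 = 27190$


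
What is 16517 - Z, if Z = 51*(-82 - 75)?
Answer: 24524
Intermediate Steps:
Z = -8007 (Z = 51*(-157) = -8007)
16517 - Z = 16517 - 1*(-8007) = 16517 + 8007 = 24524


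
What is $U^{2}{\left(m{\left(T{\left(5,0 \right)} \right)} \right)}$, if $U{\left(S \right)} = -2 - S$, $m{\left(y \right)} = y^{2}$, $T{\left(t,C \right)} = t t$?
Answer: $393129$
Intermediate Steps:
$T{\left(t,C \right)} = t^{2}$
$U^{2}{\left(m{\left(T{\left(5,0 \right)} \right)} \right)} = \left(-2 - \left(5^{2}\right)^{2}\right)^{2} = \left(-2 - 25^{2}\right)^{2} = \left(-2 - 625\right)^{2} = \left(-627\right)^{2} = 393129$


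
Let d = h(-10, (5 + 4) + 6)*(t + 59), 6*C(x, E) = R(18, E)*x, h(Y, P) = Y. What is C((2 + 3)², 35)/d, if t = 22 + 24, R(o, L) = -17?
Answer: 17/252 ≈ 0.067460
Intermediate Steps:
t = 46
C(x, E) = -17*x/6 (C(x, E) = (-17*x)/6 = -17*x/6)
d = -1050 (d = -10*(46 + 59) = -10*105 = -1050)
C((2 + 3)², 35)/d = -17*(2 + 3)²/6/(-1050) = -17/6*5²*(-1/1050) = -17/6*25*(-1/1050) = -425/6*(-1/1050) = 17/252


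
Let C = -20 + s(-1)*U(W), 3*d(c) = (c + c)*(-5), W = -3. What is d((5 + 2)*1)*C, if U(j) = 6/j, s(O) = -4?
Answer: 280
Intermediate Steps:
d(c) = -10*c/3 (d(c) = ((c + c)*(-5))/3 = ((2*c)*(-5))/3 = (-10*c)/3 = -10*c/3)
C = -12 (C = -20 - 24/(-3) = -20 - 24*(-1)/3 = -20 - 4*(-2) = -20 + 8 = -12)
d((5 + 2)*1)*C = -10*(5 + 2)/3*(-12) = -70/3*(-12) = 280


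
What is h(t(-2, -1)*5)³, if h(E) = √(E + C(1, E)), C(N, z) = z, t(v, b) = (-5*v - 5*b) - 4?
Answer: 110*√110 ≈ 1153.7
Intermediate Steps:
t(v, b) = -4 - 5*b - 5*v (t(v, b) = (-5*b - 5*v) - 4 = -4 - 5*b - 5*v)
h(E) = √2*√E (h(E) = √(E + E) = √(2*E) = √2*√E)
h(t(-2, -1)*5)³ = (√2*√((-4 - 5*(-1) - 5*(-2))*5))³ = (√2*√((-4 + 5 + 10)*5))³ = (√2*√(11*5))³ = (√2*√55)³ = (√110)³ = 110*√110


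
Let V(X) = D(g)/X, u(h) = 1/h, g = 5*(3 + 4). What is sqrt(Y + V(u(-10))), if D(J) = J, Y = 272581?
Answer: sqrt(272231) ≈ 521.76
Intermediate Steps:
g = 35 (g = 5*7 = 35)
V(X) = 35/X
sqrt(Y + V(u(-10))) = sqrt(272581 + 35/(1/(-10))) = sqrt(272581 + 35/(-1/10)) = sqrt(272581 + 35*(-10)) = sqrt(272581 - 350) = sqrt(272231)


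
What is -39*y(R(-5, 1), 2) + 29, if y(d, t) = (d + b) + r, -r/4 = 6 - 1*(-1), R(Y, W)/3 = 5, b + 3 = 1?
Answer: 614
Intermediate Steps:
b = -2 (b = -3 + 1 = -2)
R(Y, W) = 15 (R(Y, W) = 3*5 = 15)
r = -28 (r = -4*(6 - 1*(-1)) = -4*(6 + 1) = -4*7 = -28)
y(d, t) = -30 + d (y(d, t) = (d - 2) - 28 = (-2 + d) - 28 = -30 + d)
-39*y(R(-5, 1), 2) + 29 = -39*(-30 + 15) + 29 = -39*(-15) + 29 = 585 + 29 = 614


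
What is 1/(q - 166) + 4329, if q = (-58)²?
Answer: 13844143/3198 ≈ 4329.0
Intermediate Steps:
q = 3364
1/(q - 166) + 4329 = 1/(3364 - 166) + 4329 = 1/3198 + 4329 = 13844143/3198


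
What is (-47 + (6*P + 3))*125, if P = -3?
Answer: -7750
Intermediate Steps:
(-47 + (6*P + 3))*125 = (-47 + (6*(-3) + 3))*125 = (-47 + (-18 + 3))*125 = (-47 - 15)*125 = -62*125 = -7750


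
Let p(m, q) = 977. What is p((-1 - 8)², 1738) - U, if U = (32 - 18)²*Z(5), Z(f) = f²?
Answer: -3923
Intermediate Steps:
U = 4900 (U = (32 - 18)²*5² = 14²*25 = 196*25 = 4900)
p((-1 - 8)², 1738) - U = 977 - 1*4900 = 977 - 4900 = -3923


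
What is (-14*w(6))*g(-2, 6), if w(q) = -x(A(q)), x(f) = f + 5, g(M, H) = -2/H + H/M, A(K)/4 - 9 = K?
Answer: -9100/3 ≈ -3033.3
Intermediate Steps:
A(K) = 36 + 4*K
x(f) = 5 + f
w(q) = -41 - 4*q (w(q) = -(5 + (36 + 4*q)) = -(41 + 4*q) = -41 - 4*q)
(-14*w(6))*g(-2, 6) = (-14*(-41 - 4*6))*(-2/6 + 6/(-2)) = (-14*(-41 - 24))*(-2*1/6 + 6*(-1/2)) = (-14*(-65))*(-1/3 - 3) = 910*(-10/3) = -9100/3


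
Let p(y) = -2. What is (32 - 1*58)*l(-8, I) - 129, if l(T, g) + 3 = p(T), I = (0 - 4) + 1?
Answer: 1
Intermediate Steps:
I = -3 (I = -4 + 1 = -3)
l(T, g) = -5 (l(T, g) = -3 - 2 = -5)
(32 - 1*58)*l(-8, I) - 129 = (32 - 1*58)*(-5) - 129 = (32 - 58)*(-5) - 129 = -26*(-5) - 129 = 130 - 129 = 1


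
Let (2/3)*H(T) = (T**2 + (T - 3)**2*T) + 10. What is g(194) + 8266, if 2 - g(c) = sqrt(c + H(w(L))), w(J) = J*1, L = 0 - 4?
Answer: 8268 - I*sqrt(61) ≈ 8268.0 - 7.8102*I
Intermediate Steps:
L = -4
w(J) = J
H(T) = 15 + 3*T**2/2 + 3*T*(-3 + T)**2/2 (H(T) = 3*((T**2 + (T - 3)**2*T) + 10)/2 = 3*((T**2 + (-3 + T)**2*T) + 10)/2 = 3*((T**2 + T*(-3 + T)**2) + 10)/2 = 3*(10 + T**2 + T*(-3 + T)**2)/2 = 15 + 3*T**2/2 + 3*T*(-3 + T)**2/2)
g(c) = 2 - sqrt(-255 + c) (g(c) = 2 - sqrt(c + (15 + (3/2)*(-4)**2 + (3/2)*(-4)*(-3 - 4)**2)) = 2 - sqrt(c + (15 + (3/2)*16 + (3/2)*(-4)*(-7)**2)) = 2 - sqrt(c + (15 + 24 + (3/2)*(-4)*49)) = 2 - sqrt(c + (15 + 24 - 294)) = 2 - sqrt(c - 255) = 2 - sqrt(-255 + c))
g(194) + 8266 = (2 - sqrt(-255 + 194)) + 8266 = (2 - sqrt(-61)) + 8266 = (2 - I*sqrt(61)) + 8266 = 8268 - I*sqrt(61)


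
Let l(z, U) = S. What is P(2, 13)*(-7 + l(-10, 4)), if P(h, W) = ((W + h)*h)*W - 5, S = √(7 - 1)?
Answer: -2695 + 385*√6 ≈ -1751.9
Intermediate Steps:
S = √6 ≈ 2.4495
l(z, U) = √6
P(h, W) = -5 + W*h*(W + h) (P(h, W) = (h*(W + h))*W - 5 = W*h*(W + h) - 5 = -5 + W*h*(W + h))
P(2, 13)*(-7 + l(-10, 4)) = (-5 + 13*2² + 2*13²)*(-7 + √6) = (-5 + 13*4 + 2*169)*(-7 + √6) = (-5 + 52 + 338)*(-7 + √6) = 385*(-7 + √6) = -2695 + 385*√6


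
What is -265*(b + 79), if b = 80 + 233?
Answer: -103880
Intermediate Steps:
b = 313
-265*(b + 79) = -265*(313 + 79) = -265*392 = -103880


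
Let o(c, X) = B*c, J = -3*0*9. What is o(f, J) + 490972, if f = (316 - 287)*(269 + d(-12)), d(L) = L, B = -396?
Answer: -2460416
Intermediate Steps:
J = 0 (J = 0*9 = 0)
f = 7453 (f = (316 - 287)*(269 - 12) = 29*257 = 7453)
o(c, X) = -396*c
o(f, J) + 490972 = -396*7453 + 490972 = -2951388 + 490972 = -2460416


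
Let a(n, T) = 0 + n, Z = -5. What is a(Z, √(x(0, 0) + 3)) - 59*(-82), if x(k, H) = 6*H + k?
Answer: 4833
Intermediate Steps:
x(k, H) = k + 6*H
a(n, T) = n
a(Z, √(x(0, 0) + 3)) - 59*(-82) = -5 - 59*(-82) = -5 + 4838 = 4833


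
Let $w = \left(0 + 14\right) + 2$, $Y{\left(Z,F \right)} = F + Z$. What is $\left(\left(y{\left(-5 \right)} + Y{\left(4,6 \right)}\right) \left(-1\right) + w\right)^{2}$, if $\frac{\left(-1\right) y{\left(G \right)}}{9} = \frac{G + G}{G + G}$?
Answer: $225$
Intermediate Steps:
$y{\left(G \right)} = -9$ ($y{\left(G \right)} = - 9 \frac{G + G}{G + G} = - 9 \frac{2 G}{2 G} = - 9 \cdot 2 G \frac{1}{2 G} = \left(-9\right) 1 = -9$)
$w = 16$ ($w = 14 + 2 = 16$)
$\left(\left(y{\left(-5 \right)} + Y{\left(4,6 \right)}\right) \left(-1\right) + w\right)^{2} = \left(\left(-9 + \left(6 + 4\right)\right) \left(-1\right) + 16\right)^{2} = \left(\left(-9 + 10\right) \left(-1\right) + 16\right)^{2} = \left(1 \left(-1\right) + 16\right)^{2} = \left(-1 + 16\right)^{2} = 15^{2} = 225$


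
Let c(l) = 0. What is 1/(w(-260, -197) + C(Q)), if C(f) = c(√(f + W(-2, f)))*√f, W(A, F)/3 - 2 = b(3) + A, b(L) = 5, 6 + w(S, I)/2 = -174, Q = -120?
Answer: -1/360 ≈ -0.0027778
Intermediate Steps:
w(S, I) = -360 (w(S, I) = -12 + 2*(-174) = -12 - 348 = -360)
W(A, F) = 21 + 3*A (W(A, F) = 6 + 3*(5 + A) = 6 + (15 + 3*A) = 21 + 3*A)
C(f) = 0 (C(f) = 0*√f = 0)
1/(w(-260, -197) + C(Q)) = 1/(-360 + 0) = 1/(-360) = -1/360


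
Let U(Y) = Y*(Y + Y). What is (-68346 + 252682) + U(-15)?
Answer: 184786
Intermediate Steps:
U(Y) = 2*Y**2 (U(Y) = Y*(2*Y) = 2*Y**2)
(-68346 + 252682) + U(-15) = (-68346 + 252682) + 2*(-15)**2 = 184336 + 2*225 = 184336 + 450 = 184786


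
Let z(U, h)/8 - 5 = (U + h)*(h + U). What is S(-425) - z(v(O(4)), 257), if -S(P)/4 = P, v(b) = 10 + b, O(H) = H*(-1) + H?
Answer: -568652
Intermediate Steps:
O(H) = 0 (O(H) = -H + H = 0)
S(P) = -4*P
z(U, h) = 40 + 8*(U + h)² (z(U, h) = 40 + 8*((U + h)*(h + U)) = 40 + 8*((U + h)*(U + h)) = 40 + 8*(U + h)²)
S(-425) - z(v(O(4)), 257) = -4*(-425) - (40 + 8*((10 + 0) + 257)²) = 1700 - (40 + 8*(10 + 257)²) = 1700 - (40 + 8*267²) = 1700 - (40 + 8*71289) = 1700 - (40 + 570312) = 1700 - 1*570352 = 1700 - 570352 = -568652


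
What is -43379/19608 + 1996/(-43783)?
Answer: -1938400325/858497064 ≈ -2.2579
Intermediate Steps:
-43379/19608 + 1996/(-43783) = -43379*1/19608 + 1996*(-1/43783) = -43379/19608 - 1996/43783 = -1938400325/858497064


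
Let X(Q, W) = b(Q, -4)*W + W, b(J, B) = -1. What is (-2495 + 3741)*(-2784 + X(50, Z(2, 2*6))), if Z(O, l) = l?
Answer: -3468864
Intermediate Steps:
X(Q, W) = 0 (X(Q, W) = -W + W = 0)
(-2495 + 3741)*(-2784 + X(50, Z(2, 2*6))) = (-2495 + 3741)*(-2784 + 0) = 1246*(-2784) = -3468864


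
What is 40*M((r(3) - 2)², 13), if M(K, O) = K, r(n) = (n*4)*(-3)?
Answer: 57760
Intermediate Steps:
r(n) = -12*n (r(n) = (4*n)*(-3) = -12*n)
40*M((r(3) - 2)², 13) = 40*(-12*3 - 2)² = 40*(-36 - 2)² = 40*(-38)² = 40*1444 = 57760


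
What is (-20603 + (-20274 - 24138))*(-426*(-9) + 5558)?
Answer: -610620880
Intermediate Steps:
(-20603 + (-20274 - 24138))*(-426*(-9) + 5558) = (-20603 - 44412)*(3834 + 5558) = -65015*9392 = -610620880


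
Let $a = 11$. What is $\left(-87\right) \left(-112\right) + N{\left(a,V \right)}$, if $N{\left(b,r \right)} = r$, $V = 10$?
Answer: $9754$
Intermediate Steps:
$\left(-87\right) \left(-112\right) + N{\left(a,V \right)} = \left(-87\right) \left(-112\right) + 10 = 9744 + 10 = 9754$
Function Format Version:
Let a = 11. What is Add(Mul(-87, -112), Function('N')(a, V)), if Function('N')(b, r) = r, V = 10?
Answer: 9754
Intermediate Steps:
Add(Mul(-87, -112), Function('N')(a, V)) = Add(Mul(-87, -112), 10) = Add(9744, 10) = 9754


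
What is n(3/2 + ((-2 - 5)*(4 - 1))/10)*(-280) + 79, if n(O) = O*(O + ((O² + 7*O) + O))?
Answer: -19193/25 ≈ -767.72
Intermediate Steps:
n(O) = O*(O² + 9*O) (n(O) = O*(O + (O² + 8*O)) = O*(O² + 9*O))
n(3/2 + ((-2 - 5)*(4 - 1))/10)*(-280) + 79 = ((3/2 + ((-2 - 5)*(4 - 1))/10)²*(9 + (3/2 + ((-2 - 5)*(4 - 1))/10)))*(-280) + 79 = ((3*(½) - 7*3*(⅒))²*(9 + (3*(½) - 7*3*(⅒))))*(-280) + 79 = ((3/2 - 21*⅒)²*(9 + (3/2 - 21*⅒)))*(-280) + 79 = ((3/2 - 21/10)²*(9 + (3/2 - 21/10)))*(-280) + 79 = ((-⅗)²*(9 - ⅗))*(-280) + 79 = ((9/25)*(42/5))*(-280) + 79 = (378/125)*(-280) + 79 = -21168/25 + 79 = -19193/25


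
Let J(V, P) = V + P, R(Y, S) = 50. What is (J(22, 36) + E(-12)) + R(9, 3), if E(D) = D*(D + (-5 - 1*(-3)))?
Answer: 276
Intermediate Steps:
J(V, P) = P + V
E(D) = D*(-2 + D) (E(D) = D*(D + (-5 + 3)) = D*(D - 2) = D*(-2 + D))
(J(22, 36) + E(-12)) + R(9, 3) = ((36 + 22) - 12*(-2 - 12)) + 50 = (58 - 12*(-14)) + 50 = (58 + 168) + 50 = 226 + 50 = 276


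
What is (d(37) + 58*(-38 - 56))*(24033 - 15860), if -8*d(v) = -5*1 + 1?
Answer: -89110219/2 ≈ -4.4555e+7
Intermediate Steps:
d(v) = 1/2 (d(v) = -(-5*1 + 1)/8 = -(-5 + 1)/8 = -1/8*(-4) = 1/2)
(d(37) + 58*(-38 - 56))*(24033 - 15860) = (1/2 + 58*(-38 - 56))*(24033 - 15860) = (1/2 + 58*(-94))*8173 = (1/2 - 5452)*8173 = -10903/2*8173 = -89110219/2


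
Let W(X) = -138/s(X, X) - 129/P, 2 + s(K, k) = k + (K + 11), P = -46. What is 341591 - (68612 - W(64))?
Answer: 1720324983/6302 ≈ 2.7298e+5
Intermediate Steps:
s(K, k) = 9 + K + k (s(K, k) = -2 + (k + (K + 11)) = -2 + (k + (11 + K)) = -2 + (11 + K + k) = 9 + K + k)
W(X) = 129/46 - 138/(9 + 2*X) (W(X) = -138/(9 + X + X) - 129/(-46) = -138/(9 + 2*X) - 129*(-1/46) = -138/(9 + 2*X) + 129/46 = 129/46 - 138/(9 + 2*X))
341591 - (68612 - W(64)) = 341591 - (68612 - 3*(-1729 + 86*64)/(46*(9 + 2*64))) = 341591 - (68612 - 3*(-1729 + 5504)/(46*(9 + 128))) = 341591 - (68612 - 3*3775/(46*137)) = 341591 - (68612 - 1*11325/6302) = 341591 - (68612 - 11325/6302) = 341591 - 1*432381499/6302 = 341591 - 432381499/6302 = 1720324983/6302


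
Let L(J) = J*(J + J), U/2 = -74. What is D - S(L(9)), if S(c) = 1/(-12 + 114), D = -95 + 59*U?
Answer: -900355/102 ≈ -8827.0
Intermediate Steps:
U = -148 (U = 2*(-74) = -148)
L(J) = 2*J² (L(J) = J*(2*J) = 2*J²)
D = -8827 (D = -95 + 59*(-148) = -95 - 8732 = -8827)
S(c) = 1/102
D - S(L(9)) = -8827 - 1*1/102 = -8827 - 1/102 = -900355/102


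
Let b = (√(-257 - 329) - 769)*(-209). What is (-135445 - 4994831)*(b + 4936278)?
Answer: -26149011641724 + 1072227684*I*√586 ≈ -2.6149e+13 + 2.5956e+10*I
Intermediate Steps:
b = 160721 - 209*I*√586 (b = (√(-586) - 769)*(-209) = (I*√586 - 769)*(-209) = (-769 + I*√586)*(-209) = 160721 - 209*I*√586 ≈ 1.6072e+5 - 5059.4*I)
(-135445 - 4994831)*(b + 4936278) = (-135445 - 4994831)*((160721 - 209*I*√586) + 4936278) = -5130276*(5096999 - 209*I*√586) = -26149011641724 + 1072227684*I*√586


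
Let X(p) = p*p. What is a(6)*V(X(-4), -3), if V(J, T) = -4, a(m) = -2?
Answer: 8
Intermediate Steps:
X(p) = p**2
a(6)*V(X(-4), -3) = -2*(-4) = 8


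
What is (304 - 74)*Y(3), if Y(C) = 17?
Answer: 3910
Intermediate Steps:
(304 - 74)*Y(3) = (304 - 74)*17 = 230*17 = 3910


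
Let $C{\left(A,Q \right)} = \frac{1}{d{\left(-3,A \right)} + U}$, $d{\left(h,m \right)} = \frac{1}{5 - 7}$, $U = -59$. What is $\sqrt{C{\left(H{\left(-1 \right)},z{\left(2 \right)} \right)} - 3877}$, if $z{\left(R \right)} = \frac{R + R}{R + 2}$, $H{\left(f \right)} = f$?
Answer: $\frac{i \sqrt{54902435}}{119} \approx 62.266 i$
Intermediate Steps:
$z{\left(R \right)} = \frac{2 R}{2 + R}$
$d{\left(h,m \right)} = - \frac{1}{2}$ ($d{\left(h,m \right)} = \frac{1}{-2} = - \frac{1}{2}$)
$C{\left(A,Q \right)} = - \frac{2}{119}$ ($C{\left(A,Q \right)} = \frac{1}{- \frac{1}{2} - 59} = \frac{1}{- \frac{119}{2}} = - \frac{2}{119}$)
$\sqrt{C{\left(H{\left(-1 \right)},z{\left(2 \right)} \right)} - 3877} = \sqrt{- \frac{2}{119} - 3877} = \sqrt{- \frac{461365}{119}} = \frac{i \sqrt{54902435}}{119}$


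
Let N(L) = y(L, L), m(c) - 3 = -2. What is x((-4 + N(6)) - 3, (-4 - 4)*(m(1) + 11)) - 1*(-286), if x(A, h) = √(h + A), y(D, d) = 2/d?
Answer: 286 + 2*I*√231/3 ≈ 286.0 + 10.132*I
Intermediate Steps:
m(c) = 1 (m(c) = 3 - 2 = 1)
N(L) = 2/L
x(A, h) = √(A + h)
x((-4 + N(6)) - 3, (-4 - 4)*(m(1) + 11)) - 1*(-286) = √(((-4 + 2/6) - 3) + (-4 - 4)*(1 + 11)) - 1*(-286) = √(((-4 + 2*(⅙)) - 3) - 8*12) + 286 = √(((-4 + ⅓) - 3) - 96) + 286 = √((-11/3 - 3) - 96) + 286 = √(-20/3 - 96) + 286 = √(-308/3) + 286 = 2*I*√231/3 + 286 = 286 + 2*I*√231/3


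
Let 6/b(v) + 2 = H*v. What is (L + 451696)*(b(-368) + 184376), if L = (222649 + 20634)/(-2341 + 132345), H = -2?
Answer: 3973518425900971665/47711468 ≈ 8.3282e+10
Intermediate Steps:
L = 243283/130004 ≈ 1.8713
b(v) = 6/(-2 - 2*v)
(L + 451696)*(b(-368) + 184376) = (243283/130004 + 451696)*(-3/(1 - 368) + 184376) = 58722530067*(-3/(-367) + 184376)/130004 = 58722530067*(-3*(-1/367) + 184376)/130004 = 58722530067*(3/367 + 184376)/130004 = (58722530067/130004)*(67665995/367) = 3973518425900971665/47711468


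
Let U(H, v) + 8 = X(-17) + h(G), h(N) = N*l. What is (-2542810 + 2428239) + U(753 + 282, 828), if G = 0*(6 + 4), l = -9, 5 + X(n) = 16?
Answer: -114568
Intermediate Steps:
X(n) = 11 (X(n) = -5 + 16 = 11)
G = 0 (G = 0*10 = 0)
h(N) = -9*N (h(N) = N*(-9) = -9*N)
U(H, v) = 3 (U(H, v) = -8 + (11 - 9*0) = -8 + (11 + 0) = -8 + 11 = 3)
(-2542810 + 2428239) + U(753 + 282, 828) = (-2542810 + 2428239) + 3 = -114571 + 3 = -114568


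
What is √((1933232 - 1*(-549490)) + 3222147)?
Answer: √5704869 ≈ 2388.5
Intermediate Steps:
√((1933232 - 1*(-549490)) + 3222147) = √((1933232 + 549490) + 3222147) = √(2482722 + 3222147) = √5704869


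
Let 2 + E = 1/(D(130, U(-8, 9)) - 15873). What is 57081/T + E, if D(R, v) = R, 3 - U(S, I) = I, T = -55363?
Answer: -377405852/124511387 ≈ -3.0311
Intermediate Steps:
U(S, I) = 3 - I
E = -31487/15743 (E = -2 + 1/(130 - 15873) = -2 + 1/(-15743) = -2 - 1/15743 = -31487/15743 ≈ -2.0001)
57081/T + E = 57081/(-55363) - 31487/15743 = 57081*(-1/55363) - 31487/15743 = -57081/55363 - 31487/15743 = -377405852/124511387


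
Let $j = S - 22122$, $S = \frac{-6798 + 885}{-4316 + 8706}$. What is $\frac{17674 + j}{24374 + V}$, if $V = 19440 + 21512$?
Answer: $- \frac{19532633}{286781140} \approx -0.06811$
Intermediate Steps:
$S = - \frac{5913}{4390} \approx -1.3469$
$j = - \frac{97121493}{4390}$ ($j = - \frac{5913}{4390} - 22122 = - \frac{97121493}{4390} \approx -22123.0$)
$V = 40952$
$\frac{17674 + j}{24374 + V} = \frac{17674 - \frac{97121493}{4390}}{24374 + 40952} = - \frac{19532633}{4390 \cdot 65326} = \left(- \frac{19532633}{4390}\right) \frac{1}{65326} = - \frac{19532633}{286781140}$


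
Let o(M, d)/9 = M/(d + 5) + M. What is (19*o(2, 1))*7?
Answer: 2793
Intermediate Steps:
o(M, d) = 9*M + 9*M/(5 + d) (o(M, d) = 9*(M/(d + 5) + M) = 9*(M/(5 + d) + M) = 9*(M + M/(5 + d)) = 9*M + 9*M/(5 + d))
(19*o(2, 1))*7 = (19*(9*2*(6 + 1)/(5 + 1)))*7 = (19*(9*2*7/6))*7 = (19*(9*2*(⅙)*7))*7 = (19*21)*7 = 399*7 = 2793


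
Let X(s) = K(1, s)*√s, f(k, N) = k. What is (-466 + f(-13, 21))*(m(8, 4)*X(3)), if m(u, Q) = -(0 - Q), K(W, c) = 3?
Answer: -5748*√3 ≈ -9955.8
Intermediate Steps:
m(u, Q) = Q (m(u, Q) = -(-1)*Q = Q)
X(s) = 3*√s
(-466 + f(-13, 21))*(m(8, 4)*X(3)) = (-466 - 13)*(4*(3*√3)) = -5748*√3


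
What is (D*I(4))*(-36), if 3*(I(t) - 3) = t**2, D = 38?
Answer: -11400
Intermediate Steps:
I(t) = 3 + t**2/3
(D*I(4))*(-36) = (38*(3 + (1/3)*4**2))*(-36) = (38*(3 + (1/3)*16))*(-36) = (38*(3 + 16/3))*(-36) = (38*(25/3))*(-36) = (950/3)*(-36) = -11400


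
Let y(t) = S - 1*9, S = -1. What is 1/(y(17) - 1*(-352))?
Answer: 1/342 ≈ 0.0029240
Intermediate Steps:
y(t) = -10 (y(t) = -1 - 1*9 = -1 - 9 = -10)
1/(y(17) - 1*(-352)) = 1/(-10 - 1*(-352)) = 1/(-10 + 352) = 1/342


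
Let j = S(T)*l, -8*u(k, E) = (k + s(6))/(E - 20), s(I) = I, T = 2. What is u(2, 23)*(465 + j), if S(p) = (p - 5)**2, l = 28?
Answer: -239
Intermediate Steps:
S(p) = (-5 + p)**2
u(k, E) = -(6 + k)/(8*(-20 + E)) (u(k, E) = -(k + 6)/(8*(E - 20)) = -(6 + k)/(8*(-20 + E)))
j = 252 (j = (-5 + 2)**2*28 = (-3)**2*28 = 9*28 = 252)
u(2, 23)*(465 + j) = ((-6 - 1*2)/(8*(-20 + 23)))*(465 + 252) = ((1/8)*(-6 - 2)/3)*717 = ((1/8)*(1/3)*(-8))*717 = -1/3*717 = -239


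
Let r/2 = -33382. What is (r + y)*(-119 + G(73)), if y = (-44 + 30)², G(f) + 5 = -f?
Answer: 13113896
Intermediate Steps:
r = -66764 (r = 2*(-33382) = -66764)
G(f) = -5 - f
y = 196 (y = (-14)² = 196)
(r + y)*(-119 + G(73)) = (-66764 + 196)*(-119 + (-5 - 1*73)) = -66568*(-119 + (-5 - 73)) = -66568*(-119 - 78) = -66568*(-197) = 13113896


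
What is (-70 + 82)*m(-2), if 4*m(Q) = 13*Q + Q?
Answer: -84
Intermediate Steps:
m(Q) = 7*Q/2 (m(Q) = (13*Q + Q)/4 = (14*Q)/4 = 7*Q/2)
(-70 + 82)*m(-2) = (-70 + 82)*((7/2)*(-2)) = 12*(-7) = -84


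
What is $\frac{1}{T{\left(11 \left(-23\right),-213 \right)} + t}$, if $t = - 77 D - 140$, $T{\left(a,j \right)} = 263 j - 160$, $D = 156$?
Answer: $- \frac{1}{68331} \approx -1.4635 \cdot 10^{-5}$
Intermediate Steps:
$T{\left(a,j \right)} = -160 + 263 j$
$t = -12152$ ($t = \left(-77\right) 156 - 140 = -12012 - 140 = -12152$)
$\frac{1}{T{\left(11 \left(-23\right),-213 \right)} + t} = \frac{1}{\left(-160 + 263 \left(-213\right)\right) - 12152} = \frac{1}{\left(-160 - 56019\right) - 12152} = \frac{1}{-56179 - 12152} = \frac{1}{-68331} = - \frac{1}{68331}$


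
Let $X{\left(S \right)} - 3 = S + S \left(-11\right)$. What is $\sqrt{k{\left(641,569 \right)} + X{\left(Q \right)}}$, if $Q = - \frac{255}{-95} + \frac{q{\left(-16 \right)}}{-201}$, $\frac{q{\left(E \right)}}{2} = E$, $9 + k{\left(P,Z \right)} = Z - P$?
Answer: $\frac{2 i \sqrt{388079142}}{3819} \approx 10.317 i$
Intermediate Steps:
$k{\left(P,Z \right)} = -9 + Z - P$ ($k{\left(P,Z \right)} = -9 - \left(P - Z\right) = -9 + Z - P$)
$q{\left(E \right)} = 2 E$
$Q = \frac{10859}{3819}$ ($Q = - \frac{255}{-95} + \frac{2 \left(-16\right)}{-201} = \left(-255\right) \left(- \frac{1}{95}\right) - - \frac{32}{201} = \frac{51}{19} + \frac{32}{201} = \frac{10859}{3819} \approx 2.8434$)
$X{\left(S \right)} = 3 - 10 S$ ($X{\left(S \right)} = 3 + \left(S + S \left(-11\right)\right) = 3 + \left(S - 11 S\right) = 3 - 10 S$)
$\sqrt{k{\left(641,569 \right)} + X{\left(Q \right)}} = \sqrt{\left(-9 + 569 - 641\right) + \left(3 - \frac{108590}{3819}\right)} = \sqrt{-81 - \frac{97133}{3819}} = \sqrt{- \frac{406472}{3819}} = \frac{2 i \sqrt{388079142}}{3819}$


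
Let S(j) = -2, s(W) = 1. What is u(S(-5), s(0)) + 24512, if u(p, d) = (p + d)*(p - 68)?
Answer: 24582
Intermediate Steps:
u(p, d) = (-68 + p)*(d + p) (u(p, d) = (d + p)*(-68 + p) = (-68 + p)*(d + p))
u(S(-5), s(0)) + 24512 = ((-2)**2 - 68*1 - 68*(-2) + 1*(-2)) + 24512 = (4 - 68 + 136 - 2) + 24512 = 70 + 24512 = 24582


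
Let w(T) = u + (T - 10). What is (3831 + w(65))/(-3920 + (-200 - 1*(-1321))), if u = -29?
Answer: -3857/2799 ≈ -1.3780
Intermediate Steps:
w(T) = -39 + T (w(T) = -29 + (T - 10) = -29 + (-10 + T) = -39 + T)
(3831 + w(65))/(-3920 + (-200 - 1*(-1321))) = (3831 + (-39 + 65))/(-3920 + (-200 - 1*(-1321))) = (3831 + 26)/(-3920 + (-200 + 1321)) = 3857/(-3920 + 1121) = 3857/(-2799) = 3857*(-1/2799) = -3857/2799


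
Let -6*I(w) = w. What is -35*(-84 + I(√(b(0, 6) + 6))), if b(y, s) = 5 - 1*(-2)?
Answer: 2940 + 35*√13/6 ≈ 2961.0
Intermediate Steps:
b(y, s) = 7 (b(y, s) = 5 + 2 = 7)
I(w) = -w/6
-35*(-84 + I(√(b(0, 6) + 6))) = -35*(-84 - √(7 + 6)/6) = -35*(-84 - √13/6) = 2940 + 35*√13/6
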